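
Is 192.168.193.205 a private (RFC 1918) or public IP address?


RFC 1918 private ranges:
  10.0.0.0/8 (10.0.0.0 - 10.255.255.255)
  172.16.0.0/12 (172.16.0.0 - 172.31.255.255)
  192.168.0.0/16 (192.168.0.0 - 192.168.255.255)
Private (in 192.168.0.0/16)


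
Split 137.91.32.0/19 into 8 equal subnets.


New prefix = 19 + 3 = 22
Each subnet has 1024 addresses
  137.91.32.0/22
  137.91.36.0/22
  137.91.40.0/22
  137.91.44.0/22
  137.91.48.0/22
  137.91.52.0/22
  137.91.56.0/22
  137.91.60.0/22
Subnets: 137.91.32.0/22, 137.91.36.0/22, 137.91.40.0/22, 137.91.44.0/22, 137.91.48.0/22, 137.91.52.0/22, 137.91.56.0/22, 137.91.60.0/22


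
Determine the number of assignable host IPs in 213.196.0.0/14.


Host bits = 32 - 14 = 18
Total addresses = 2^18 = 262144
Usable = total - 2 (network and broadcast)
Usable hosts: 262142


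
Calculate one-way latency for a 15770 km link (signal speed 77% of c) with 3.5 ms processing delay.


Speed = 0.77 * 3e5 km/s = 231000 km/s
Propagation delay = 15770 / 231000 = 0.0683 s = 68.2684 ms
Processing delay = 3.5 ms
Total one-way latency = 71.7684 ms


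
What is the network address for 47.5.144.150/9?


IP:   00101111.00000101.10010000.10010110
Mask: 11111111.10000000.00000000.00000000
AND operation:
Net:  00101111.00000000.00000000.00000000
Network: 47.0.0.0/9


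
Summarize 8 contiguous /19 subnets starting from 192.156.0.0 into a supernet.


Original prefix: /19
Number of subnets: 8 = 2^3
New prefix = 19 - 3 = 16
Supernet: 192.156.0.0/16


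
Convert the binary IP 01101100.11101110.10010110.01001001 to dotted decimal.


01101100 = 108
11101110 = 238
10010110 = 150
01001001 = 73
IP: 108.238.150.73


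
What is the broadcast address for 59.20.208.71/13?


Network: 59.16.0.0/13
Host bits = 19
Set all host bits to 1:
Broadcast: 59.23.255.255


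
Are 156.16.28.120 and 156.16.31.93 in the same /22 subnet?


Mask: 255.255.252.0
156.16.28.120 AND mask = 156.16.28.0
156.16.31.93 AND mask = 156.16.28.0
Yes, same subnet (156.16.28.0)


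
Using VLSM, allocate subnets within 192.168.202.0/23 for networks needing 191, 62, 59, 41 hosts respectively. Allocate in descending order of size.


191 hosts -> /24 (254 usable): 192.168.202.0/24
62 hosts -> /26 (62 usable): 192.168.203.0/26
59 hosts -> /26 (62 usable): 192.168.203.64/26
41 hosts -> /26 (62 usable): 192.168.203.128/26
Allocation: 192.168.202.0/24 (191 hosts, 254 usable); 192.168.203.0/26 (62 hosts, 62 usable); 192.168.203.64/26 (59 hosts, 62 usable); 192.168.203.128/26 (41 hosts, 62 usable)


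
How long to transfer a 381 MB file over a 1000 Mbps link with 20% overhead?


Effective throughput = 1000 * (1 - 20/100) = 800 Mbps
File size in Mb = 381 * 8 = 3048 Mb
Time = 3048 / 800
Time = 3.81 seconds


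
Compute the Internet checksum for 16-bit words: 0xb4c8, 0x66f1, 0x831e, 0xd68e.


Sum all words (with carry folding):
+ 0xb4c8 = 0xb4c8
+ 0x66f1 = 0x1bba
+ 0x831e = 0x9ed8
+ 0xd68e = 0x7567
One's complement: ~0x7567
Checksum = 0x8a98


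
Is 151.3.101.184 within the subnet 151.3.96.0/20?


Subnet network: 151.3.96.0
Test IP AND mask: 151.3.96.0
Yes, 151.3.101.184 is in 151.3.96.0/20


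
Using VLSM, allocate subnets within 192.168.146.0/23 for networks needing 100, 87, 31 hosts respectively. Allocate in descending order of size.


100 hosts -> /25 (126 usable): 192.168.146.0/25
87 hosts -> /25 (126 usable): 192.168.146.128/25
31 hosts -> /26 (62 usable): 192.168.147.0/26
Allocation: 192.168.146.0/25 (100 hosts, 126 usable); 192.168.146.128/25 (87 hosts, 126 usable); 192.168.147.0/26 (31 hosts, 62 usable)


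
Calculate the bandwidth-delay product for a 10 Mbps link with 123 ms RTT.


BDP = bandwidth * RTT
= 10 Mbps * 123 ms
= 10 * 1e6 * 123 / 1000 bits
= 1230000 bits
= 153750 bytes
= 150.1465 KB
BDP = 1230000 bits (153750 bytes)


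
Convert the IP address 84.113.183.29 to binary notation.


84 = 01010100
113 = 01110001
183 = 10110111
29 = 00011101
Binary: 01010100.01110001.10110111.00011101


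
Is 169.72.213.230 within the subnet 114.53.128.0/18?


Subnet network: 114.53.128.0
Test IP AND mask: 169.72.192.0
No, 169.72.213.230 is not in 114.53.128.0/18


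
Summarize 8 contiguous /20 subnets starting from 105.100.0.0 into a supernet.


Original prefix: /20
Number of subnets: 8 = 2^3
New prefix = 20 - 3 = 17
Supernet: 105.100.0.0/17


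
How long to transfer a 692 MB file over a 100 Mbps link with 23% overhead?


Effective throughput = 100 * (1 - 23/100) = 77 Mbps
File size in Mb = 692 * 8 = 5536 Mb
Time = 5536 / 77
Time = 71.8961 seconds


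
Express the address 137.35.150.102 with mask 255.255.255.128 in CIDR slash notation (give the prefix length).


Binary: 11111111.11111111.11111111.10000000
Count leading 1s
Prefix: /25


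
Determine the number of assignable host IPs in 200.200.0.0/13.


Host bits = 32 - 13 = 19
Total addresses = 2^19 = 524288
Usable = total - 2 (network and broadcast)
Usable hosts: 524286


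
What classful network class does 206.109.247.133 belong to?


First octet: 206
Binary: 11001110
110xxxxx -> Class C (192-223)
Class C, default mask 255.255.255.0 (/24)


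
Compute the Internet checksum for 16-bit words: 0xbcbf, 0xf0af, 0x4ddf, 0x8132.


Sum all words (with carry folding):
+ 0xbcbf = 0xbcbf
+ 0xf0af = 0xad6f
+ 0x4ddf = 0xfb4e
+ 0x8132 = 0x7c81
One's complement: ~0x7c81
Checksum = 0x837e


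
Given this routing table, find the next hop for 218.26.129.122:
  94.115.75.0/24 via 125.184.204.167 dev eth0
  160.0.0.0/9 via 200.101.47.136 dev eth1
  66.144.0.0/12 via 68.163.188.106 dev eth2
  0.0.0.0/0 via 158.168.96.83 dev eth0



Longest prefix match for 218.26.129.122:
  /24 94.115.75.0: no
  /9 160.0.0.0: no
  /12 66.144.0.0: no
  /0 0.0.0.0: MATCH
Selected: next-hop 158.168.96.83 via eth0 (matched /0)


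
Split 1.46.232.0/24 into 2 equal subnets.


New prefix = 24 + 1 = 25
Each subnet has 128 addresses
  1.46.232.0/25
  1.46.232.128/25
Subnets: 1.46.232.0/25, 1.46.232.128/25


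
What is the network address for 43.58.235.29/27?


IP:   00101011.00111010.11101011.00011101
Mask: 11111111.11111111.11111111.11100000
AND operation:
Net:  00101011.00111010.11101011.00000000
Network: 43.58.235.0/27


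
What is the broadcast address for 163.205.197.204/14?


Network: 163.204.0.0/14
Host bits = 18
Set all host bits to 1:
Broadcast: 163.207.255.255


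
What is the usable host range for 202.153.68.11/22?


Network: 202.153.68.0
Broadcast: 202.153.71.255
First usable = network + 1
Last usable = broadcast - 1
Range: 202.153.68.1 to 202.153.71.254


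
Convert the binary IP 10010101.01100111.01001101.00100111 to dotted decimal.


10010101 = 149
01100111 = 103
01001101 = 77
00100111 = 39
IP: 149.103.77.39


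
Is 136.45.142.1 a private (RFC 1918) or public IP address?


RFC 1918 private ranges:
  10.0.0.0/8 (10.0.0.0 - 10.255.255.255)
  172.16.0.0/12 (172.16.0.0 - 172.31.255.255)
  192.168.0.0/16 (192.168.0.0 - 192.168.255.255)
Public (not in any RFC 1918 range)


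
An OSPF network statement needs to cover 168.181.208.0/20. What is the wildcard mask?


Subnet mask: 255.255.240.0
Wildcard = 255.255.255.255 - subnet mask
255 - 255 = 0
255 - 255 = 0
255 - 240 = 15
255 - 0 = 255
Wildcard: 0.0.15.255


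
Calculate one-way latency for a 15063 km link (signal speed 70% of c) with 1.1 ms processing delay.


Speed = 0.7 * 3e5 km/s = 210000 km/s
Propagation delay = 15063 / 210000 = 0.0717 s = 71.7286 ms
Processing delay = 1.1 ms
Total one-way latency = 72.8286 ms


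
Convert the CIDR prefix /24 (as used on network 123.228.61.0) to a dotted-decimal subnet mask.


/24 means 24 network bits, 8 host bits
Binary: 11111111111111111111111100000000
Mask: 255.255.255.0


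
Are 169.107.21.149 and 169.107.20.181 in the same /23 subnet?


Mask: 255.255.254.0
169.107.21.149 AND mask = 169.107.20.0
169.107.20.181 AND mask = 169.107.20.0
Yes, same subnet (169.107.20.0)


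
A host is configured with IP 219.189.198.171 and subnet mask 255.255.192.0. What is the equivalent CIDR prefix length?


Binary: 11111111.11111111.11000000.00000000
Count leading 1s
Prefix: /18


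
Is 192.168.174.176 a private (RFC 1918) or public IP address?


RFC 1918 private ranges:
  10.0.0.0/8 (10.0.0.0 - 10.255.255.255)
  172.16.0.0/12 (172.16.0.0 - 172.31.255.255)
  192.168.0.0/16 (192.168.0.0 - 192.168.255.255)
Private (in 192.168.0.0/16)


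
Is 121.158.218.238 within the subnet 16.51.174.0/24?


Subnet network: 16.51.174.0
Test IP AND mask: 121.158.218.0
No, 121.158.218.238 is not in 16.51.174.0/24


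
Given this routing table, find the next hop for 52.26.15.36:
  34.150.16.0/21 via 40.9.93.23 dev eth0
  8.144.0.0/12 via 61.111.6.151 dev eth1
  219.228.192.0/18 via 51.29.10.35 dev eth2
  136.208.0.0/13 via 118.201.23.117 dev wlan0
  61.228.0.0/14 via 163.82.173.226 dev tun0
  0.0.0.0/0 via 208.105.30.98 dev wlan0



Longest prefix match for 52.26.15.36:
  /21 34.150.16.0: no
  /12 8.144.0.0: no
  /18 219.228.192.0: no
  /13 136.208.0.0: no
  /14 61.228.0.0: no
  /0 0.0.0.0: MATCH
Selected: next-hop 208.105.30.98 via wlan0 (matched /0)


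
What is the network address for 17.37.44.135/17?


IP:   00010001.00100101.00101100.10000111
Mask: 11111111.11111111.10000000.00000000
AND operation:
Net:  00010001.00100101.00000000.00000000
Network: 17.37.0.0/17


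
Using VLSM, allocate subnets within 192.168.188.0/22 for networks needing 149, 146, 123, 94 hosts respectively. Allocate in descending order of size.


149 hosts -> /24 (254 usable): 192.168.188.0/24
146 hosts -> /24 (254 usable): 192.168.189.0/24
123 hosts -> /25 (126 usable): 192.168.190.0/25
94 hosts -> /25 (126 usable): 192.168.190.128/25
Allocation: 192.168.188.0/24 (149 hosts, 254 usable); 192.168.189.0/24 (146 hosts, 254 usable); 192.168.190.0/25 (123 hosts, 126 usable); 192.168.190.128/25 (94 hosts, 126 usable)


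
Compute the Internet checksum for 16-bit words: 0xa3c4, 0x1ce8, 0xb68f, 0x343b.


Sum all words (with carry folding):
+ 0xa3c4 = 0xa3c4
+ 0x1ce8 = 0xc0ac
+ 0xb68f = 0x773c
+ 0x343b = 0xab77
One's complement: ~0xab77
Checksum = 0x5488


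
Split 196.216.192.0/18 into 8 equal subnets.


New prefix = 18 + 3 = 21
Each subnet has 2048 addresses
  196.216.192.0/21
  196.216.200.0/21
  196.216.208.0/21
  196.216.216.0/21
  196.216.224.0/21
  196.216.232.0/21
  196.216.240.0/21
  196.216.248.0/21
Subnets: 196.216.192.0/21, 196.216.200.0/21, 196.216.208.0/21, 196.216.216.0/21, 196.216.224.0/21, 196.216.232.0/21, 196.216.240.0/21, 196.216.248.0/21


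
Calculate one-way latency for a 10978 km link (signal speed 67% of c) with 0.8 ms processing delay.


Speed = 0.67 * 3e5 km/s = 201000 km/s
Propagation delay = 10978 / 201000 = 0.0546 s = 54.6169 ms
Processing delay = 0.8 ms
Total one-way latency = 55.4169 ms


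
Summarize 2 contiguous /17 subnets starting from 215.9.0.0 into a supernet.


Original prefix: /17
Number of subnets: 2 = 2^1
New prefix = 17 - 1 = 16
Supernet: 215.9.0.0/16


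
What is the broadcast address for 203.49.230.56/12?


Network: 203.48.0.0/12
Host bits = 20
Set all host bits to 1:
Broadcast: 203.63.255.255


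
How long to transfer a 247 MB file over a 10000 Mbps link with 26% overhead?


Effective throughput = 10000 * (1 - 26/100) = 7400 Mbps
File size in Mb = 247 * 8 = 1976 Mb
Time = 1976 / 7400
Time = 0.267 seconds


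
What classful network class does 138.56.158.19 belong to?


First octet: 138
Binary: 10001010
10xxxxxx -> Class B (128-191)
Class B, default mask 255.255.0.0 (/16)


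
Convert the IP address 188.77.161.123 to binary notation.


188 = 10111100
77 = 01001101
161 = 10100001
123 = 01111011
Binary: 10111100.01001101.10100001.01111011


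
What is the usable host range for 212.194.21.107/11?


Network: 212.192.0.0
Broadcast: 212.223.255.255
First usable = network + 1
Last usable = broadcast - 1
Range: 212.192.0.1 to 212.223.255.254


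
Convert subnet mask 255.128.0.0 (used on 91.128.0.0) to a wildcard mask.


Subnet mask: 255.128.0.0
Wildcard = 255.255.255.255 - subnet mask
255 - 255 = 0
255 - 128 = 127
255 - 0 = 255
255 - 0 = 255
Wildcard: 0.127.255.255


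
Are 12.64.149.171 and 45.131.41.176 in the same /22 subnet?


Mask: 255.255.252.0
12.64.149.171 AND mask = 12.64.148.0
45.131.41.176 AND mask = 45.131.40.0
No, different subnets (12.64.148.0 vs 45.131.40.0)


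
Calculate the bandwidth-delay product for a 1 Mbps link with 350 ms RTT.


BDP = bandwidth * RTT
= 1 Mbps * 350 ms
= 1 * 1e6 * 350 / 1000 bits
= 350000 bits
= 43750 bytes
= 42.7246 KB
BDP = 350000 bits (43750 bytes)


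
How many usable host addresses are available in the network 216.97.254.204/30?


Host bits = 32 - 30 = 2
Total addresses = 2^2 = 4
Usable = total - 2 (network and broadcast)
Usable hosts: 2


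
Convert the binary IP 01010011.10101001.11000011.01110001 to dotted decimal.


01010011 = 83
10101001 = 169
11000011 = 195
01110001 = 113
IP: 83.169.195.113


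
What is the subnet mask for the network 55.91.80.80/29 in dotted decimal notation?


/29 means 29 network bits, 3 host bits
Binary: 11111111111111111111111111111000
Mask: 255.255.255.248


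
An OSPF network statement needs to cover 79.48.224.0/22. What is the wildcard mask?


Subnet mask: 255.255.252.0
Wildcard = 255.255.255.255 - subnet mask
255 - 255 = 0
255 - 255 = 0
255 - 252 = 3
255 - 0 = 255
Wildcard: 0.0.3.255


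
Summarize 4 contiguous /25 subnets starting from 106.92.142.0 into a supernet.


Original prefix: /25
Number of subnets: 4 = 2^2
New prefix = 25 - 2 = 23
Supernet: 106.92.142.0/23


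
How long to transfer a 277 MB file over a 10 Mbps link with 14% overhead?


Effective throughput = 10 * (1 - 14/100) = 8.6 Mbps
File size in Mb = 277 * 8 = 2216 Mb
Time = 2216 / 8.6
Time = 257.6744 seconds


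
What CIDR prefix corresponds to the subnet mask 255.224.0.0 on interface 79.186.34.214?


Binary: 11111111.11100000.00000000.00000000
Count leading 1s
Prefix: /11


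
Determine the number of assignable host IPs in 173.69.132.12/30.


Host bits = 32 - 30 = 2
Total addresses = 2^2 = 4
Usable = total - 2 (network and broadcast)
Usable hosts: 2


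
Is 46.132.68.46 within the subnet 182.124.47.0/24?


Subnet network: 182.124.47.0
Test IP AND mask: 46.132.68.0
No, 46.132.68.46 is not in 182.124.47.0/24


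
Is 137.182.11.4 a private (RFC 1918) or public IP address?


RFC 1918 private ranges:
  10.0.0.0/8 (10.0.0.0 - 10.255.255.255)
  172.16.0.0/12 (172.16.0.0 - 172.31.255.255)
  192.168.0.0/16 (192.168.0.0 - 192.168.255.255)
Public (not in any RFC 1918 range)


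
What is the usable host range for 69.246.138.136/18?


Network: 69.246.128.0
Broadcast: 69.246.191.255
First usable = network + 1
Last usable = broadcast - 1
Range: 69.246.128.1 to 69.246.191.254


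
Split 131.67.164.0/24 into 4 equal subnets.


New prefix = 24 + 2 = 26
Each subnet has 64 addresses
  131.67.164.0/26
  131.67.164.64/26
  131.67.164.128/26
  131.67.164.192/26
Subnets: 131.67.164.0/26, 131.67.164.64/26, 131.67.164.128/26, 131.67.164.192/26


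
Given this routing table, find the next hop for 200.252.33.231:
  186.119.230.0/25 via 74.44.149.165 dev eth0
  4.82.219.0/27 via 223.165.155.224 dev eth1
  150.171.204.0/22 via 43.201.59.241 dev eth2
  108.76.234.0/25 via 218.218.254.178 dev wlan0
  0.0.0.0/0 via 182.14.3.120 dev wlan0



Longest prefix match for 200.252.33.231:
  /25 186.119.230.0: no
  /27 4.82.219.0: no
  /22 150.171.204.0: no
  /25 108.76.234.0: no
  /0 0.0.0.0: MATCH
Selected: next-hop 182.14.3.120 via wlan0 (matched /0)


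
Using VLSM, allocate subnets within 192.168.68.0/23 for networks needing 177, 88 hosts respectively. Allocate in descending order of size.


177 hosts -> /24 (254 usable): 192.168.68.0/24
88 hosts -> /25 (126 usable): 192.168.69.0/25
Allocation: 192.168.68.0/24 (177 hosts, 254 usable); 192.168.69.0/25 (88 hosts, 126 usable)


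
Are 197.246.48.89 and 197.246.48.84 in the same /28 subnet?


Mask: 255.255.255.240
197.246.48.89 AND mask = 197.246.48.80
197.246.48.84 AND mask = 197.246.48.80
Yes, same subnet (197.246.48.80)


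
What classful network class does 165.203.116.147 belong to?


First octet: 165
Binary: 10100101
10xxxxxx -> Class B (128-191)
Class B, default mask 255.255.0.0 (/16)


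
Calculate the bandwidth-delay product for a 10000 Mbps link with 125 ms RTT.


BDP = bandwidth * RTT
= 10000 Mbps * 125 ms
= 10000 * 1e6 * 125 / 1000 bits
= 1250000000 bits
= 156250000 bytes
= 152587.8906 KB
BDP = 1250000000 bits (156250000 bytes)


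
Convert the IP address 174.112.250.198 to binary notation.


174 = 10101110
112 = 01110000
250 = 11111010
198 = 11000110
Binary: 10101110.01110000.11111010.11000110


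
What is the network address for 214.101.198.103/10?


IP:   11010110.01100101.11000110.01100111
Mask: 11111111.11000000.00000000.00000000
AND operation:
Net:  11010110.01000000.00000000.00000000
Network: 214.64.0.0/10


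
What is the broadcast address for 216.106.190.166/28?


Network: 216.106.190.160/28
Host bits = 4
Set all host bits to 1:
Broadcast: 216.106.190.175


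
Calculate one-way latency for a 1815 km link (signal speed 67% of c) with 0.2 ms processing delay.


Speed = 0.67 * 3e5 km/s = 201000 km/s
Propagation delay = 1815 / 201000 = 0.009 s = 9.0299 ms
Processing delay = 0.2 ms
Total one-way latency = 9.2299 ms


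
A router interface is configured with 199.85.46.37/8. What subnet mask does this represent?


/8 means 8 network bits, 24 host bits
Binary: 11111111000000000000000000000000
Mask: 255.0.0.0


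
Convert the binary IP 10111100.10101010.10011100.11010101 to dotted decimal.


10111100 = 188
10101010 = 170
10011100 = 156
11010101 = 213
IP: 188.170.156.213


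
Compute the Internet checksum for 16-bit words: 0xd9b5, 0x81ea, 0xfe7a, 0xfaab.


Sum all words (with carry folding):
+ 0xd9b5 = 0xd9b5
+ 0x81ea = 0x5ba0
+ 0xfe7a = 0x5a1b
+ 0xfaab = 0x54c7
One's complement: ~0x54c7
Checksum = 0xab38


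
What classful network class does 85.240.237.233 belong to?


First octet: 85
Binary: 01010101
0xxxxxxx -> Class A (1-126)
Class A, default mask 255.0.0.0 (/8)


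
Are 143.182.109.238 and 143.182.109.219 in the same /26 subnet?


Mask: 255.255.255.192
143.182.109.238 AND mask = 143.182.109.192
143.182.109.219 AND mask = 143.182.109.192
Yes, same subnet (143.182.109.192)


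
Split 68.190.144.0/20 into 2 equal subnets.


New prefix = 20 + 1 = 21
Each subnet has 2048 addresses
  68.190.144.0/21
  68.190.152.0/21
Subnets: 68.190.144.0/21, 68.190.152.0/21


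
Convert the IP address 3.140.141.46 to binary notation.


3 = 00000011
140 = 10001100
141 = 10001101
46 = 00101110
Binary: 00000011.10001100.10001101.00101110


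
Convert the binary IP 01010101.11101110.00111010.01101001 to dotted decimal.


01010101 = 85
11101110 = 238
00111010 = 58
01101001 = 105
IP: 85.238.58.105


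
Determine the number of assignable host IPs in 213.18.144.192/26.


Host bits = 32 - 26 = 6
Total addresses = 2^6 = 64
Usable = total - 2 (network and broadcast)
Usable hosts: 62


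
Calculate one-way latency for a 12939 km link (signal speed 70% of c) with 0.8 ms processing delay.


Speed = 0.7 * 3e5 km/s = 210000 km/s
Propagation delay = 12939 / 210000 = 0.0616 s = 61.6143 ms
Processing delay = 0.8 ms
Total one-way latency = 62.4143 ms


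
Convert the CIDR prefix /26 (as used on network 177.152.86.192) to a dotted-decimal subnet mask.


/26 means 26 network bits, 6 host bits
Binary: 11111111111111111111111111000000
Mask: 255.255.255.192


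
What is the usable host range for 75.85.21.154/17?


Network: 75.85.0.0
Broadcast: 75.85.127.255
First usable = network + 1
Last usable = broadcast - 1
Range: 75.85.0.1 to 75.85.127.254


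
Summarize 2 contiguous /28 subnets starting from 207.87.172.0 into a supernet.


Original prefix: /28
Number of subnets: 2 = 2^1
New prefix = 28 - 1 = 27
Supernet: 207.87.172.0/27


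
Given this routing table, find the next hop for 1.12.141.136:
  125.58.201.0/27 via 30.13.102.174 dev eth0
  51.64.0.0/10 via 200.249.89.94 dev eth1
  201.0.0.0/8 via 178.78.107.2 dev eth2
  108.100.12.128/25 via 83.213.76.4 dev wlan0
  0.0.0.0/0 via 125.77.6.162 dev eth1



Longest prefix match for 1.12.141.136:
  /27 125.58.201.0: no
  /10 51.64.0.0: no
  /8 201.0.0.0: no
  /25 108.100.12.128: no
  /0 0.0.0.0: MATCH
Selected: next-hop 125.77.6.162 via eth1 (matched /0)


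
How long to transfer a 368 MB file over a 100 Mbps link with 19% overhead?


Effective throughput = 100 * (1 - 19/100) = 81 Mbps
File size in Mb = 368 * 8 = 2944 Mb
Time = 2944 / 81
Time = 36.3457 seconds


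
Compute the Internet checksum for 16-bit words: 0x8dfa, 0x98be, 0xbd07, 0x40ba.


Sum all words (with carry folding):
+ 0x8dfa = 0x8dfa
+ 0x98be = 0x26b9
+ 0xbd07 = 0xe3c0
+ 0x40ba = 0x247b
One's complement: ~0x247b
Checksum = 0xdb84


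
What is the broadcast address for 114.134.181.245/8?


Network: 114.0.0.0/8
Host bits = 24
Set all host bits to 1:
Broadcast: 114.255.255.255


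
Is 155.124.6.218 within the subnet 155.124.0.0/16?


Subnet network: 155.124.0.0
Test IP AND mask: 155.124.0.0
Yes, 155.124.6.218 is in 155.124.0.0/16


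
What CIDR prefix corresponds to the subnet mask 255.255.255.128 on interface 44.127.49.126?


Binary: 11111111.11111111.11111111.10000000
Count leading 1s
Prefix: /25


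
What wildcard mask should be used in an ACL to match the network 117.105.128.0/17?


Subnet mask: 255.255.128.0
Wildcard = 255.255.255.255 - subnet mask
255 - 255 = 0
255 - 255 = 0
255 - 128 = 127
255 - 0 = 255
Wildcard: 0.0.127.255


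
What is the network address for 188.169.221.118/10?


IP:   10111100.10101001.11011101.01110110
Mask: 11111111.11000000.00000000.00000000
AND operation:
Net:  10111100.10000000.00000000.00000000
Network: 188.128.0.0/10


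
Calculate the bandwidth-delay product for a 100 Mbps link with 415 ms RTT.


BDP = bandwidth * RTT
= 100 Mbps * 415 ms
= 100 * 1e6 * 415 / 1000 bits
= 41500000 bits
= 5187500 bytes
= 5065.918 KB
BDP = 41500000 bits (5187500 bytes)


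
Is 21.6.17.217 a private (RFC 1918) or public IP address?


RFC 1918 private ranges:
  10.0.0.0/8 (10.0.0.0 - 10.255.255.255)
  172.16.0.0/12 (172.16.0.0 - 172.31.255.255)
  192.168.0.0/16 (192.168.0.0 - 192.168.255.255)
Public (not in any RFC 1918 range)


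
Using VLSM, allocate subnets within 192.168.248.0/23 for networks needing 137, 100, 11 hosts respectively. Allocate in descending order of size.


137 hosts -> /24 (254 usable): 192.168.248.0/24
100 hosts -> /25 (126 usable): 192.168.249.0/25
11 hosts -> /28 (14 usable): 192.168.249.128/28
Allocation: 192.168.248.0/24 (137 hosts, 254 usable); 192.168.249.0/25 (100 hosts, 126 usable); 192.168.249.128/28 (11 hosts, 14 usable)


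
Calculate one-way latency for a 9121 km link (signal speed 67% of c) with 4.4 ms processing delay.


Speed = 0.67 * 3e5 km/s = 201000 km/s
Propagation delay = 9121 / 201000 = 0.0454 s = 45.3781 ms
Processing delay = 4.4 ms
Total one-way latency = 49.7781 ms


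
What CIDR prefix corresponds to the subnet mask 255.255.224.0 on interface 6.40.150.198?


Binary: 11111111.11111111.11100000.00000000
Count leading 1s
Prefix: /19


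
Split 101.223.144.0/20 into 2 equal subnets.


New prefix = 20 + 1 = 21
Each subnet has 2048 addresses
  101.223.144.0/21
  101.223.152.0/21
Subnets: 101.223.144.0/21, 101.223.152.0/21


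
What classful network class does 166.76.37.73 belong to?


First octet: 166
Binary: 10100110
10xxxxxx -> Class B (128-191)
Class B, default mask 255.255.0.0 (/16)


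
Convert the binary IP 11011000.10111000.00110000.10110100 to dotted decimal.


11011000 = 216
10111000 = 184
00110000 = 48
10110100 = 180
IP: 216.184.48.180


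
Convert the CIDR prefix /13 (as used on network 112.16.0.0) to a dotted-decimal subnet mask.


/13 means 13 network bits, 19 host bits
Binary: 11111111111110000000000000000000
Mask: 255.248.0.0


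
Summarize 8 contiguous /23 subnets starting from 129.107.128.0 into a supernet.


Original prefix: /23
Number of subnets: 8 = 2^3
New prefix = 23 - 3 = 20
Supernet: 129.107.128.0/20


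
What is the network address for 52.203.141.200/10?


IP:   00110100.11001011.10001101.11001000
Mask: 11111111.11000000.00000000.00000000
AND operation:
Net:  00110100.11000000.00000000.00000000
Network: 52.192.0.0/10


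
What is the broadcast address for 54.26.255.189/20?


Network: 54.26.240.0/20
Host bits = 12
Set all host bits to 1:
Broadcast: 54.26.255.255


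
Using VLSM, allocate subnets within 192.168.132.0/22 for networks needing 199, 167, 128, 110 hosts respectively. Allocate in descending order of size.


199 hosts -> /24 (254 usable): 192.168.132.0/24
167 hosts -> /24 (254 usable): 192.168.133.0/24
128 hosts -> /24 (254 usable): 192.168.134.0/24
110 hosts -> /25 (126 usable): 192.168.135.0/25
Allocation: 192.168.132.0/24 (199 hosts, 254 usable); 192.168.133.0/24 (167 hosts, 254 usable); 192.168.134.0/24 (128 hosts, 254 usable); 192.168.135.0/25 (110 hosts, 126 usable)


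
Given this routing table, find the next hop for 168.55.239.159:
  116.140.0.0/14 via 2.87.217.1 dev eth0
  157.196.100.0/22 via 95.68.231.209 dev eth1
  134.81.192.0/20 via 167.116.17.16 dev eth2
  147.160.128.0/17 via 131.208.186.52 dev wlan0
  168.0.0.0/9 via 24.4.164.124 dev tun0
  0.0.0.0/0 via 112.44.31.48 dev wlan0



Longest prefix match for 168.55.239.159:
  /14 116.140.0.0: no
  /22 157.196.100.0: no
  /20 134.81.192.0: no
  /17 147.160.128.0: no
  /9 168.0.0.0: MATCH
  /0 0.0.0.0: MATCH
Selected: next-hop 24.4.164.124 via tun0 (matched /9)


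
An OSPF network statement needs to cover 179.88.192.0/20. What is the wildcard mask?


Subnet mask: 255.255.240.0
Wildcard = 255.255.255.255 - subnet mask
255 - 255 = 0
255 - 255 = 0
255 - 240 = 15
255 - 0 = 255
Wildcard: 0.0.15.255


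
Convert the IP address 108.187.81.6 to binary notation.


108 = 01101100
187 = 10111011
81 = 01010001
6 = 00000110
Binary: 01101100.10111011.01010001.00000110


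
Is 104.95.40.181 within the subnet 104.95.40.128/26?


Subnet network: 104.95.40.128
Test IP AND mask: 104.95.40.128
Yes, 104.95.40.181 is in 104.95.40.128/26


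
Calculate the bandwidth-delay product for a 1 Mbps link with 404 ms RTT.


BDP = bandwidth * RTT
= 1 Mbps * 404 ms
= 1 * 1e6 * 404 / 1000 bits
= 404000 bits
= 50500 bytes
= 49.3164 KB
BDP = 404000 bits (50500 bytes)


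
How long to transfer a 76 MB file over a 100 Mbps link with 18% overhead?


Effective throughput = 100 * (1 - 18/100) = 82 Mbps
File size in Mb = 76 * 8 = 608 Mb
Time = 608 / 82
Time = 7.4146 seconds


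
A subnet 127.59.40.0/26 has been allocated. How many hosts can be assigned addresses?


Host bits = 32 - 26 = 6
Total addresses = 2^6 = 64
Usable = total - 2 (network and broadcast)
Usable hosts: 62


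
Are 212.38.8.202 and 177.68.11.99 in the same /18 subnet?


Mask: 255.255.192.0
212.38.8.202 AND mask = 212.38.0.0
177.68.11.99 AND mask = 177.68.0.0
No, different subnets (212.38.0.0 vs 177.68.0.0)


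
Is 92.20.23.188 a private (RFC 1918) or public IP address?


RFC 1918 private ranges:
  10.0.0.0/8 (10.0.0.0 - 10.255.255.255)
  172.16.0.0/12 (172.16.0.0 - 172.31.255.255)
  192.168.0.0/16 (192.168.0.0 - 192.168.255.255)
Public (not in any RFC 1918 range)


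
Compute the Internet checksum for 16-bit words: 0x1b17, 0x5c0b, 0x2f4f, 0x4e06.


Sum all words (with carry folding):
+ 0x1b17 = 0x1b17
+ 0x5c0b = 0x7722
+ 0x2f4f = 0xa671
+ 0x4e06 = 0xf477
One's complement: ~0xf477
Checksum = 0x0b88


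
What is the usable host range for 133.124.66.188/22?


Network: 133.124.64.0
Broadcast: 133.124.67.255
First usable = network + 1
Last usable = broadcast - 1
Range: 133.124.64.1 to 133.124.67.254


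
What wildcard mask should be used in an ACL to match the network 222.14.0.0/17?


Subnet mask: 255.255.128.0
Wildcard = 255.255.255.255 - subnet mask
255 - 255 = 0
255 - 255 = 0
255 - 128 = 127
255 - 0 = 255
Wildcard: 0.0.127.255


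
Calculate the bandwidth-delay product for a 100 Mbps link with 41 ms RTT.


BDP = bandwidth * RTT
= 100 Mbps * 41 ms
= 100 * 1e6 * 41 / 1000 bits
= 4100000 bits
= 512500 bytes
= 500.4883 KB
BDP = 4100000 bits (512500 bytes)


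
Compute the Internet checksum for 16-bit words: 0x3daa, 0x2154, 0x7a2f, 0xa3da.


Sum all words (with carry folding):
+ 0x3daa = 0x3daa
+ 0x2154 = 0x5efe
+ 0x7a2f = 0xd92d
+ 0xa3da = 0x7d08
One's complement: ~0x7d08
Checksum = 0x82f7


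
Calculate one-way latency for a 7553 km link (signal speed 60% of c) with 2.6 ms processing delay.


Speed = 0.6 * 3e5 km/s = 180000 km/s
Propagation delay = 7553 / 180000 = 0.042 s = 41.9611 ms
Processing delay = 2.6 ms
Total one-way latency = 44.5611 ms


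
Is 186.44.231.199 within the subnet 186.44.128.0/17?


Subnet network: 186.44.128.0
Test IP AND mask: 186.44.128.0
Yes, 186.44.231.199 is in 186.44.128.0/17


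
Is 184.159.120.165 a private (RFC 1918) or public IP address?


RFC 1918 private ranges:
  10.0.0.0/8 (10.0.0.0 - 10.255.255.255)
  172.16.0.0/12 (172.16.0.0 - 172.31.255.255)
  192.168.0.0/16 (192.168.0.0 - 192.168.255.255)
Public (not in any RFC 1918 range)


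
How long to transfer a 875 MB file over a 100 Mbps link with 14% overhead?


Effective throughput = 100 * (1 - 14/100) = 86 Mbps
File size in Mb = 875 * 8 = 7000 Mb
Time = 7000 / 86
Time = 81.3953 seconds


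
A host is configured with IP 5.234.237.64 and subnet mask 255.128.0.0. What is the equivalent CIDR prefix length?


Binary: 11111111.10000000.00000000.00000000
Count leading 1s
Prefix: /9


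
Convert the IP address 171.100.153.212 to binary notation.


171 = 10101011
100 = 01100100
153 = 10011001
212 = 11010100
Binary: 10101011.01100100.10011001.11010100


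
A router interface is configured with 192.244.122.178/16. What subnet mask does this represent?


/16 means 16 network bits, 16 host bits
Binary: 11111111111111110000000000000000
Mask: 255.255.0.0


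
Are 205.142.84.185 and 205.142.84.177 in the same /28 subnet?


Mask: 255.255.255.240
205.142.84.185 AND mask = 205.142.84.176
205.142.84.177 AND mask = 205.142.84.176
Yes, same subnet (205.142.84.176)


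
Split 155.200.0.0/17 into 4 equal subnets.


New prefix = 17 + 2 = 19
Each subnet has 8192 addresses
  155.200.0.0/19
  155.200.32.0/19
  155.200.64.0/19
  155.200.96.0/19
Subnets: 155.200.0.0/19, 155.200.32.0/19, 155.200.64.0/19, 155.200.96.0/19


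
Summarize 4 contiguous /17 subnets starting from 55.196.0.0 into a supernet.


Original prefix: /17
Number of subnets: 4 = 2^2
New prefix = 17 - 2 = 15
Supernet: 55.196.0.0/15


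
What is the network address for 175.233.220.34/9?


IP:   10101111.11101001.11011100.00100010
Mask: 11111111.10000000.00000000.00000000
AND operation:
Net:  10101111.10000000.00000000.00000000
Network: 175.128.0.0/9


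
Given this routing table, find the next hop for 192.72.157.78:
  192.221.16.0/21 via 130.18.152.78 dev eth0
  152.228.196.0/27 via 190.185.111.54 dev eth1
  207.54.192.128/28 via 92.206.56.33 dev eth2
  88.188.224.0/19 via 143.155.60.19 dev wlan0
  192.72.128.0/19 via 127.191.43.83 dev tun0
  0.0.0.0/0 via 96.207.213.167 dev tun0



Longest prefix match for 192.72.157.78:
  /21 192.221.16.0: no
  /27 152.228.196.0: no
  /28 207.54.192.128: no
  /19 88.188.224.0: no
  /19 192.72.128.0: MATCH
  /0 0.0.0.0: MATCH
Selected: next-hop 127.191.43.83 via tun0 (matched /19)


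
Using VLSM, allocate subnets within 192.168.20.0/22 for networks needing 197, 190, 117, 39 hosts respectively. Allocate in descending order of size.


197 hosts -> /24 (254 usable): 192.168.20.0/24
190 hosts -> /24 (254 usable): 192.168.21.0/24
117 hosts -> /25 (126 usable): 192.168.22.0/25
39 hosts -> /26 (62 usable): 192.168.22.128/26
Allocation: 192.168.20.0/24 (197 hosts, 254 usable); 192.168.21.0/24 (190 hosts, 254 usable); 192.168.22.0/25 (117 hosts, 126 usable); 192.168.22.128/26 (39 hosts, 62 usable)


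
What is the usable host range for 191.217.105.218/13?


Network: 191.216.0.0
Broadcast: 191.223.255.255
First usable = network + 1
Last usable = broadcast - 1
Range: 191.216.0.1 to 191.223.255.254


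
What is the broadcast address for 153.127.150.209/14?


Network: 153.124.0.0/14
Host bits = 18
Set all host bits to 1:
Broadcast: 153.127.255.255


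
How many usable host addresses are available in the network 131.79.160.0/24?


Host bits = 32 - 24 = 8
Total addresses = 2^8 = 256
Usable = total - 2 (network and broadcast)
Usable hosts: 254


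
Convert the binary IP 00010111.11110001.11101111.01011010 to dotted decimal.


00010111 = 23
11110001 = 241
11101111 = 239
01011010 = 90
IP: 23.241.239.90


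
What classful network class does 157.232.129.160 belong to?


First octet: 157
Binary: 10011101
10xxxxxx -> Class B (128-191)
Class B, default mask 255.255.0.0 (/16)


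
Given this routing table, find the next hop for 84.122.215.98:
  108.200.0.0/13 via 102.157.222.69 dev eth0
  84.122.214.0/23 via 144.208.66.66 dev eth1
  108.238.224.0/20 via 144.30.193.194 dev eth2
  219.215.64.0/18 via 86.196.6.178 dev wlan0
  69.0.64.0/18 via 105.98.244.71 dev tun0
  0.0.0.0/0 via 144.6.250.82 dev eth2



Longest prefix match for 84.122.215.98:
  /13 108.200.0.0: no
  /23 84.122.214.0: MATCH
  /20 108.238.224.0: no
  /18 219.215.64.0: no
  /18 69.0.64.0: no
  /0 0.0.0.0: MATCH
Selected: next-hop 144.208.66.66 via eth1 (matched /23)


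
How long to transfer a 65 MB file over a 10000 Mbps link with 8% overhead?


Effective throughput = 10000 * (1 - 8/100) = 9200 Mbps
File size in Mb = 65 * 8 = 520 Mb
Time = 520 / 9200
Time = 0.0565 seconds


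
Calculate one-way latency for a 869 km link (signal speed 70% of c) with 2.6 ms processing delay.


Speed = 0.7 * 3e5 km/s = 210000 km/s
Propagation delay = 869 / 210000 = 0.0041 s = 4.1381 ms
Processing delay = 2.6 ms
Total one-way latency = 6.7381 ms


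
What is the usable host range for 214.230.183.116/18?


Network: 214.230.128.0
Broadcast: 214.230.191.255
First usable = network + 1
Last usable = broadcast - 1
Range: 214.230.128.1 to 214.230.191.254


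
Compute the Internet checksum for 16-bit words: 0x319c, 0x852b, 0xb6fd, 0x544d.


Sum all words (with carry folding):
+ 0x319c = 0x319c
+ 0x852b = 0xb6c7
+ 0xb6fd = 0x6dc5
+ 0x544d = 0xc212
One's complement: ~0xc212
Checksum = 0x3ded


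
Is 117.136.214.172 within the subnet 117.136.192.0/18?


Subnet network: 117.136.192.0
Test IP AND mask: 117.136.192.0
Yes, 117.136.214.172 is in 117.136.192.0/18


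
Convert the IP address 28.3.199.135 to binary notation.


28 = 00011100
3 = 00000011
199 = 11000111
135 = 10000111
Binary: 00011100.00000011.11000111.10000111


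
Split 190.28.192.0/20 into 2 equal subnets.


New prefix = 20 + 1 = 21
Each subnet has 2048 addresses
  190.28.192.0/21
  190.28.200.0/21
Subnets: 190.28.192.0/21, 190.28.200.0/21


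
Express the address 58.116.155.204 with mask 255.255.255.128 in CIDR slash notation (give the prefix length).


Binary: 11111111.11111111.11111111.10000000
Count leading 1s
Prefix: /25


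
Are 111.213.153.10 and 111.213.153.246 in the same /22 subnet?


Mask: 255.255.252.0
111.213.153.10 AND mask = 111.213.152.0
111.213.153.246 AND mask = 111.213.152.0
Yes, same subnet (111.213.152.0)


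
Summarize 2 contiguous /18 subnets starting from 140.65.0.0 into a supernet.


Original prefix: /18
Number of subnets: 2 = 2^1
New prefix = 18 - 1 = 17
Supernet: 140.65.0.0/17


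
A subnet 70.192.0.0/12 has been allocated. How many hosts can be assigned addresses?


Host bits = 32 - 12 = 20
Total addresses = 2^20 = 1048576
Usable = total - 2 (network and broadcast)
Usable hosts: 1048574


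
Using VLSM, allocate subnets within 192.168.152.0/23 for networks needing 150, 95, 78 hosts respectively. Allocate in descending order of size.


150 hosts -> /24 (254 usable): 192.168.152.0/24
95 hosts -> /25 (126 usable): 192.168.153.0/25
78 hosts -> /25 (126 usable): 192.168.153.128/25
Allocation: 192.168.152.0/24 (150 hosts, 254 usable); 192.168.153.0/25 (95 hosts, 126 usable); 192.168.153.128/25 (78 hosts, 126 usable)


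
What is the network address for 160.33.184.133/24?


IP:   10100000.00100001.10111000.10000101
Mask: 11111111.11111111.11111111.00000000
AND operation:
Net:  10100000.00100001.10111000.00000000
Network: 160.33.184.0/24


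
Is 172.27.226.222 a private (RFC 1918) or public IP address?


RFC 1918 private ranges:
  10.0.0.0/8 (10.0.0.0 - 10.255.255.255)
  172.16.0.0/12 (172.16.0.0 - 172.31.255.255)
  192.168.0.0/16 (192.168.0.0 - 192.168.255.255)
Private (in 172.16.0.0/12)


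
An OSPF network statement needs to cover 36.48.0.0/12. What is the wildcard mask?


Subnet mask: 255.240.0.0
Wildcard = 255.255.255.255 - subnet mask
255 - 255 = 0
255 - 240 = 15
255 - 0 = 255
255 - 0 = 255
Wildcard: 0.15.255.255


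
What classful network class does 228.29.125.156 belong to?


First octet: 228
Binary: 11100100
1110xxxx -> Class D (224-239)
Class D (multicast), default mask N/A


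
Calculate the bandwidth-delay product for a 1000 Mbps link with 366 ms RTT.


BDP = bandwidth * RTT
= 1000 Mbps * 366 ms
= 1000 * 1e6 * 366 / 1000 bits
= 366000000 bits
= 45750000 bytes
= 44677.7344 KB
BDP = 366000000 bits (45750000 bytes)


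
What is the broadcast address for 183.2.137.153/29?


Network: 183.2.137.152/29
Host bits = 3
Set all host bits to 1:
Broadcast: 183.2.137.159


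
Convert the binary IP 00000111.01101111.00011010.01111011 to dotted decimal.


00000111 = 7
01101111 = 111
00011010 = 26
01111011 = 123
IP: 7.111.26.123


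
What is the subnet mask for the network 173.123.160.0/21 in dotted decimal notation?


/21 means 21 network bits, 11 host bits
Binary: 11111111111111111111100000000000
Mask: 255.255.248.0


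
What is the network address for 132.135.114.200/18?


IP:   10000100.10000111.01110010.11001000
Mask: 11111111.11111111.11000000.00000000
AND operation:
Net:  10000100.10000111.01000000.00000000
Network: 132.135.64.0/18


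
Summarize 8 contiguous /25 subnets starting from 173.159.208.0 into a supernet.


Original prefix: /25
Number of subnets: 8 = 2^3
New prefix = 25 - 3 = 22
Supernet: 173.159.208.0/22


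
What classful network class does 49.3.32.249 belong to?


First octet: 49
Binary: 00110001
0xxxxxxx -> Class A (1-126)
Class A, default mask 255.0.0.0 (/8)


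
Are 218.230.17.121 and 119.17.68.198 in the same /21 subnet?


Mask: 255.255.248.0
218.230.17.121 AND mask = 218.230.16.0
119.17.68.198 AND mask = 119.17.64.0
No, different subnets (218.230.16.0 vs 119.17.64.0)


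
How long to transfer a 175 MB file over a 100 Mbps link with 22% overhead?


Effective throughput = 100 * (1 - 22/100) = 78 Mbps
File size in Mb = 175 * 8 = 1400 Mb
Time = 1400 / 78
Time = 17.9487 seconds


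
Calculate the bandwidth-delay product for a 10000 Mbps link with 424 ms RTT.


BDP = bandwidth * RTT
= 10000 Mbps * 424 ms
= 10000 * 1e6 * 424 / 1000 bits
= 4240000000 bits
= 530000000 bytes
= 517578.125 KB
BDP = 4240000000 bits (530000000 bytes)


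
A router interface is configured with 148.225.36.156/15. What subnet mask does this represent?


/15 means 15 network bits, 17 host bits
Binary: 11111111111111100000000000000000
Mask: 255.254.0.0


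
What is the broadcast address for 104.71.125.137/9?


Network: 104.0.0.0/9
Host bits = 23
Set all host bits to 1:
Broadcast: 104.127.255.255


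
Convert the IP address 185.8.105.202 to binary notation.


185 = 10111001
8 = 00001000
105 = 01101001
202 = 11001010
Binary: 10111001.00001000.01101001.11001010
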